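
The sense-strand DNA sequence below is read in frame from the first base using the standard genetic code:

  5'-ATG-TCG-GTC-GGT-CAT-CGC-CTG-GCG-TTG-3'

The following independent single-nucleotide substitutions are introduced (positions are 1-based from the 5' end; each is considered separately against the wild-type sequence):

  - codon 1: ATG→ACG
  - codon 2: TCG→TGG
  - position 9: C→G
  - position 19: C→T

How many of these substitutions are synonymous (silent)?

Codon 1: ATG (Met) → ACG (Thr) — missense.
Codon 2: TCG (Ser) → TGG (Trp) — missense.
Codon 3: GTC (Val) → GTG (Val) — synonymous.
Codon 7: CTG (Leu) → TTG (Leu) — synonymous.
Synonymous: 2 of 4.

2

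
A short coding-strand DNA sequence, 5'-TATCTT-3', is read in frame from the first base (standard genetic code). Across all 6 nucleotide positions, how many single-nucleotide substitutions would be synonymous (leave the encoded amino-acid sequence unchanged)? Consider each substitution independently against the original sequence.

Codon 1 (TAT, Tyr): 1 synonymous substitution.
Codon 2 (CTT, Leu): 3 synonymous substitutions.
Total: 1 + 3 = 4.

4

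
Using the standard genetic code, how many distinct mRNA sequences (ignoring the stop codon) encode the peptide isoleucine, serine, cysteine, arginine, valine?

864

Ile: 3 codons.
Ser: 6 codons.
Cys: 2 codons.
Arg: 6 codons.
Val: 4 codons.
3 × 6 × 2 × 6 × 4 = 864.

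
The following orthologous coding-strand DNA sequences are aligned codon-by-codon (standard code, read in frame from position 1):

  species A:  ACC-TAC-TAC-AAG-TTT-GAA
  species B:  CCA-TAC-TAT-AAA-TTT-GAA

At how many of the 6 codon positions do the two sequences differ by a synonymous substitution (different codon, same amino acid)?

Codon 1: ACC Thr / CCA Pro — nonsynonymous.
Codon 2: TAC Tyr / TAC Tyr — identical.
Codon 3: TAC Tyr / TAT Tyr — synonymous.
Codon 4: AAG Lys / AAA Lys — synonymous.
Codon 5: TTT Phe / TTT Phe — identical.
Codon 6: GAA Glu / GAA Glu — identical.
Synonymous differences: 2.

2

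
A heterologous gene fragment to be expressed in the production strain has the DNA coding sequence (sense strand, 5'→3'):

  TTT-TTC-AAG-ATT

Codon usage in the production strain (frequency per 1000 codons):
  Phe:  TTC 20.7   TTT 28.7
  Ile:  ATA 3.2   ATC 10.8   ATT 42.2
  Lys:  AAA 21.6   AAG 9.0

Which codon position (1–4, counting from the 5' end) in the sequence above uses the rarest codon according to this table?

3

Codon 1 TTT (Phe): 28.7 per 1000.
Codon 2 TTC (Phe): 20.7 per 1000.
Codon 3 AAG (Lys): 9.0 per 1000.
Codon 4 ATT (Ile): 42.2 per 1000.
Lowest frequency is 9.0 at codon 3.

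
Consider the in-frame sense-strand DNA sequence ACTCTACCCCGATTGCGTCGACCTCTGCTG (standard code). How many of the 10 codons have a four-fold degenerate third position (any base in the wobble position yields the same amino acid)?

Codon 1 ACT (Thr): third position 4-fold.
Codon 2 CTA (Leu): third position 4-fold.
Codon 3 CCC (Pro): third position 4-fold.
Codon 4 CGA (Arg): third position 4-fold.
Codon 5 TTG (Leu): third position 2-fold.
Codon 6 CGT (Arg): third position 4-fold.
Codon 7 CGA (Arg): third position 4-fold.
Codon 8 CCT (Pro): third position 4-fold.
Codon 9 CTG (Leu): third position 4-fold.
Codon 10 CTG (Leu): third position 4-fold.
Four-fold degenerate third positions: 9.

9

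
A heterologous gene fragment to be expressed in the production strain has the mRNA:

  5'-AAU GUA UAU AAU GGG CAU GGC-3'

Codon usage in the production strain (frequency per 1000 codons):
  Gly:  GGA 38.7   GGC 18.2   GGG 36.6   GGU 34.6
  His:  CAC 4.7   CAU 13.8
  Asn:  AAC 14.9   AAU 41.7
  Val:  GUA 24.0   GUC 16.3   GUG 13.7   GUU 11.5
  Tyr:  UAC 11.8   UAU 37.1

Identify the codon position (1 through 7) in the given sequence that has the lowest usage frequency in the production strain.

6

Codon 1 AAU (Asn): 41.7 per 1000.
Codon 2 GUA (Val): 24.0 per 1000.
Codon 3 UAU (Tyr): 37.1 per 1000.
Codon 4 AAU (Asn): 41.7 per 1000.
Codon 5 GGG (Gly): 36.6 per 1000.
Codon 6 CAU (His): 13.8 per 1000.
Codon 7 GGC (Gly): 18.2 per 1000.
Lowest frequency is 13.8 at codon 6.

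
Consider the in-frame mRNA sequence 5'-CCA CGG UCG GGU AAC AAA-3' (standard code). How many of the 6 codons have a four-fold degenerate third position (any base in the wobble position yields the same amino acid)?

Codon 1 CCA (Pro): third position 4-fold.
Codon 2 CGG (Arg): third position 4-fold.
Codon 3 UCG (Ser): third position 4-fold.
Codon 4 GGU (Gly): third position 4-fold.
Codon 5 AAC (Asn): third position 2-fold.
Codon 6 AAA (Lys): third position 2-fold.
Four-fold degenerate third positions: 4.

4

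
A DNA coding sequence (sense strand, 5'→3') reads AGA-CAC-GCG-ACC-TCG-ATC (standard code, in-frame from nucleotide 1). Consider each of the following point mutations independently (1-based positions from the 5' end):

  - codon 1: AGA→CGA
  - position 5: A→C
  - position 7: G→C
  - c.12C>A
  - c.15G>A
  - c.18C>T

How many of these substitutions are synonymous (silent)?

Codon 1: AGA (Arg) → CGA (Arg) — synonymous.
Codon 2: CAC (His) → CCC (Pro) — missense.
Codon 3: GCG (Ala) → CCG (Pro) — missense.
Codon 4: ACC (Thr) → ACA (Thr) — synonymous.
Codon 5: TCG (Ser) → TCA (Ser) — synonymous.
Codon 6: ATC (Ile) → ATT (Ile) — synonymous.
Synonymous: 4 of 6.

4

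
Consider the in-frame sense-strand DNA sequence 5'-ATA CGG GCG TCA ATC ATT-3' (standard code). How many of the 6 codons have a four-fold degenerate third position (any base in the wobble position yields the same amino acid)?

3

Codon 1 ATA (Ile): third position 3-fold.
Codon 2 CGG (Arg): third position 4-fold.
Codon 3 GCG (Ala): third position 4-fold.
Codon 4 TCA (Ser): third position 4-fold.
Codon 5 ATC (Ile): third position 3-fold.
Codon 6 ATT (Ile): third position 3-fold.
Four-fold degenerate third positions: 3.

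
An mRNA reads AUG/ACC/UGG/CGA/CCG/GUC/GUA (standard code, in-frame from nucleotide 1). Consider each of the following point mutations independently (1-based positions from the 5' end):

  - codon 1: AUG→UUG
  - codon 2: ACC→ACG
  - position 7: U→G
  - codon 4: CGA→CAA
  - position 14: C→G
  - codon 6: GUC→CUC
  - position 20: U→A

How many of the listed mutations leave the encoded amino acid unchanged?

1

Codon 1: AUG (Met) → UUG (Leu) — missense.
Codon 2: ACC (Thr) → ACG (Thr) — synonymous.
Codon 3: UGG (Trp) → GGG (Gly) — missense.
Codon 4: CGA (Arg) → CAA (Gln) — missense.
Codon 5: CCG (Pro) → CGG (Arg) — missense.
Codon 6: GUC (Val) → CUC (Leu) — missense.
Codon 7: GUA (Val) → GAA (Glu) — missense.
Synonymous: 1 of 7.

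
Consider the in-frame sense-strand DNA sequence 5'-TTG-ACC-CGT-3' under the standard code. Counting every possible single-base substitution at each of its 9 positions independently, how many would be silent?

Codon 1 (TTG, Leu): 2 synonymous substitutions.
Codon 2 (ACC, Thr): 3 synonymous substitutions.
Codon 3 (CGT, Arg): 3 synonymous substitutions.
Total: 2 + 3 + 3 = 8.

8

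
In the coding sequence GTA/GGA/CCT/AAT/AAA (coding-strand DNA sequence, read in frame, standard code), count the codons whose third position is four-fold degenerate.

Codon 1 GTA (Val): third position 4-fold.
Codon 2 GGA (Gly): third position 4-fold.
Codon 3 CCT (Pro): third position 4-fold.
Codon 4 AAT (Asn): third position 2-fold.
Codon 5 AAA (Lys): third position 2-fold.
Four-fold degenerate third positions: 3.

3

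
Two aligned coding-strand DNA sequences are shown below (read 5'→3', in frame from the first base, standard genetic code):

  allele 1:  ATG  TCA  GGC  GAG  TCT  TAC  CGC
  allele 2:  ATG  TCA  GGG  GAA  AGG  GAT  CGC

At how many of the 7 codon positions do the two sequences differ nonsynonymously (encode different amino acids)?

Codon 1: ATG Met / ATG Met — identical.
Codon 2: TCA Ser / TCA Ser — identical.
Codon 3: GGC Gly / GGG Gly — synonymous.
Codon 4: GAG Glu / GAA Glu — synonymous.
Codon 5: TCT Ser / AGG Arg — nonsynonymous.
Codon 6: TAC Tyr / GAT Asp — nonsynonymous.
Codon 7: CGC Arg / CGC Arg — identical.
Nonsynonymous differences: 2.

2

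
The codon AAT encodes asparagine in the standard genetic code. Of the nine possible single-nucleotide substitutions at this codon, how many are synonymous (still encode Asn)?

1

Position 1: none → 0 synonymous.
Position 2: none → 0 synonymous.
Position 3: AAC → 1 synonymous.
Total: 0 + 0 + 1 = 1.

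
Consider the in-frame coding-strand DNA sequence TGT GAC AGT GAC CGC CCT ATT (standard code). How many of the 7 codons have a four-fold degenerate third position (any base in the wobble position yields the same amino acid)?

Codon 1 TGT (Cys): third position 2-fold.
Codon 2 GAC (Asp): third position 2-fold.
Codon 3 AGT (Ser): third position 2-fold.
Codon 4 GAC (Asp): third position 2-fold.
Codon 5 CGC (Arg): third position 4-fold.
Codon 6 CCT (Pro): third position 4-fold.
Codon 7 ATT (Ile): third position 3-fold.
Four-fold degenerate third positions: 2.

2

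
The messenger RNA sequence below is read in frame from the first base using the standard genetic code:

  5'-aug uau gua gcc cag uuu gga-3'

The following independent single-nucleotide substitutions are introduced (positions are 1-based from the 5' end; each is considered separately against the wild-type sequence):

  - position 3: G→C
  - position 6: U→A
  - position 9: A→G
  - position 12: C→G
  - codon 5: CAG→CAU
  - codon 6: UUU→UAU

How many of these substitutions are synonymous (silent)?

Codon 1: AUG (Met) → AUC (Ile) — missense.
Codon 2: UAU (Tyr) → UAA (Stop) — nonsense.
Codon 3: GUA (Val) → GUG (Val) — synonymous.
Codon 4: GCC (Ala) → GCG (Ala) — synonymous.
Codon 5: CAG (Gln) → CAU (His) — missense.
Codon 6: UUU (Phe) → UAU (Tyr) — missense.
Synonymous: 2 of 6.

2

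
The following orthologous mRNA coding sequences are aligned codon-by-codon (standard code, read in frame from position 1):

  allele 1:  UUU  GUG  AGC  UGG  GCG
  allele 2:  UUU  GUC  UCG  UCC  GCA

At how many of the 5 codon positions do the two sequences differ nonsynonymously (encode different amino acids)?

Codon 1: UUU Phe / UUU Phe — identical.
Codon 2: GUG Val / GUC Val — synonymous.
Codon 3: AGC Ser / UCG Ser — synonymous.
Codon 4: UGG Trp / UCC Ser — nonsynonymous.
Codon 5: GCG Ala / GCA Ala — synonymous.
Nonsynonymous differences: 1.

1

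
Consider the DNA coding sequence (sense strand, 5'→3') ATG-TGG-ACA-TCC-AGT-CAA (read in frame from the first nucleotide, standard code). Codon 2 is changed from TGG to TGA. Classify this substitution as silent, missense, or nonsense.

Position 6 falls in codon 2: TGG → Trp.
After the substitution the codon is TGA → Stop.
The new codon is a stop codon, so this is a nonsense mutation.

nonsense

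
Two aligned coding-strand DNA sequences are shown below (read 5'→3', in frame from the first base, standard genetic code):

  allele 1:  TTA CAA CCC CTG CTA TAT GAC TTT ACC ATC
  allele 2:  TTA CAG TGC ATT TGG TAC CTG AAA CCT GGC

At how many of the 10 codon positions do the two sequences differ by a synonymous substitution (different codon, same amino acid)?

2

Codon 1: TTA Leu / TTA Leu — identical.
Codon 2: CAA Gln / CAG Gln — synonymous.
Codon 3: CCC Pro / TGC Cys — nonsynonymous.
Codon 4: CTG Leu / ATT Ile — nonsynonymous.
Codon 5: CTA Leu / TGG Trp — nonsynonymous.
Codon 6: TAT Tyr / TAC Tyr — synonymous.
Codon 7: GAC Asp / CTG Leu — nonsynonymous.
Codon 8: TTT Phe / AAA Lys — nonsynonymous.
Codon 9: ACC Thr / CCT Pro — nonsynonymous.
Codon 10: ATC Ile / GGC Gly — nonsynonymous.
Synonymous differences: 2.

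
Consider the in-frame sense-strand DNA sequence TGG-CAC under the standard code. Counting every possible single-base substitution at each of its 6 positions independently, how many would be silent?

1

Codon 1 (TGG, Trp): 0 synonymous substitutions.
Codon 2 (CAC, His): 1 synonymous substitution.
Total: 0 + 1 = 1.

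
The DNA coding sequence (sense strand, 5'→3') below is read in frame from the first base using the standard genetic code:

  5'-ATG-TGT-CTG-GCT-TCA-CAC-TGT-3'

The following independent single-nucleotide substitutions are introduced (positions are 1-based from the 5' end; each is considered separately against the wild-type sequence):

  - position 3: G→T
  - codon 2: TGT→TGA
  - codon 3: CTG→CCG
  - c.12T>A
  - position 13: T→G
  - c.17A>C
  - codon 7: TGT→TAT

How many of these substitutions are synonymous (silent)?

Codon 1: ATG (Met) → ATT (Ile) — missense.
Codon 2: TGT (Cys) → TGA (Stop) — nonsense.
Codon 3: CTG (Leu) → CCG (Pro) — missense.
Codon 4: GCT (Ala) → GCA (Ala) — synonymous.
Codon 5: TCA (Ser) → GCA (Ala) — missense.
Codon 6: CAC (His) → CCC (Pro) — missense.
Codon 7: TGT (Cys) → TAT (Tyr) — missense.
Synonymous: 1 of 7.

1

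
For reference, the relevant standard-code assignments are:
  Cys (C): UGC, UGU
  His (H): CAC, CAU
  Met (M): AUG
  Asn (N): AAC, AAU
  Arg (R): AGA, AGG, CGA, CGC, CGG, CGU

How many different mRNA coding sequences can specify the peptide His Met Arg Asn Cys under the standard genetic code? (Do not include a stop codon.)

48

His: 2 codons.
Met: 1 codon.
Arg: 6 codons.
Asn: 2 codons.
Cys: 2 codons.
2 × 1 × 6 × 2 × 2 = 48.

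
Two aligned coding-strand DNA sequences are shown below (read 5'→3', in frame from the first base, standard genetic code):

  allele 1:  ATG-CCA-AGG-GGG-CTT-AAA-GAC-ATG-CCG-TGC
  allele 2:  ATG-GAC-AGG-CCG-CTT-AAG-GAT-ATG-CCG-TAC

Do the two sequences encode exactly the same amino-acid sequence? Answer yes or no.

Codon 1: ATG Met / ATG Met — identical.
Codon 2: CCA Pro / GAC Asp — nonsynonymous.
Codon 3: AGG Arg / AGG Arg — identical.
Codon 4: GGG Gly / CCG Pro — nonsynonymous.
Codon 5: CTT Leu / CTT Leu — identical.
Codon 6: AAA Lys / AAG Lys — synonymous.
Codon 7: GAC Asp / GAT Asp — synonymous.
Codon 8: ATG Met / ATG Met — identical.
Codon 9: CCG Pro / CCG Pro — identical.
Codon 10: TGC Cys / TAC Tyr — nonsynonymous.
Nonsynonymous differences: 3 → different protein.

no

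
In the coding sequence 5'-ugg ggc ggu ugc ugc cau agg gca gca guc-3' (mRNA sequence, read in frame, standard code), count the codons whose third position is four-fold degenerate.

Codon 1 UGG (Trp): third position 1-fold.
Codon 2 GGC (Gly): third position 4-fold.
Codon 3 GGU (Gly): third position 4-fold.
Codon 4 UGC (Cys): third position 2-fold.
Codon 5 UGC (Cys): third position 2-fold.
Codon 6 CAU (His): third position 2-fold.
Codon 7 AGG (Arg): third position 2-fold.
Codon 8 GCA (Ala): third position 4-fold.
Codon 9 GCA (Ala): third position 4-fold.
Codon 10 GUC (Val): third position 4-fold.
Four-fold degenerate third positions: 5.

5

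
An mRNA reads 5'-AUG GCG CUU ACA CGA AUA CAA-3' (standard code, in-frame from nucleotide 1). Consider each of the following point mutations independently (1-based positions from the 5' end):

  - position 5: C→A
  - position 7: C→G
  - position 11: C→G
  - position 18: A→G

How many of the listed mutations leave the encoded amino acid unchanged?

0

Codon 2: GCG (Ala) → GAG (Glu) — missense.
Codon 3: CUU (Leu) → GUU (Val) — missense.
Codon 4: ACA (Thr) → AGA (Arg) — missense.
Codon 6: AUA (Ile) → AUG (Met) — missense.
Synonymous: 0 of 4.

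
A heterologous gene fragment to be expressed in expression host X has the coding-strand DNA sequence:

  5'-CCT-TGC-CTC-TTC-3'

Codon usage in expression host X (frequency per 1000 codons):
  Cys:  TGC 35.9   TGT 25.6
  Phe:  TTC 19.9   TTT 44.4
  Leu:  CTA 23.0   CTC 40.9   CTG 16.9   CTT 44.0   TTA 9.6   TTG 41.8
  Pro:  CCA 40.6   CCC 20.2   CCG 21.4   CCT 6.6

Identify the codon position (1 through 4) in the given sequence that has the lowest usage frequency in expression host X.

1

Codon 1 CCT (Pro): 6.6 per 1000.
Codon 2 TGC (Cys): 35.9 per 1000.
Codon 3 CTC (Leu): 40.9 per 1000.
Codon 4 TTC (Phe): 19.9 per 1000.
Lowest frequency is 6.6 at codon 1.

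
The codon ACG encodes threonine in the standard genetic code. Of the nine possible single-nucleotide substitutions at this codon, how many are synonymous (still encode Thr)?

Position 1: none → 0 synonymous.
Position 2: none → 0 synonymous.
Position 3: ACT, ACC, ACA → 3 synonymous.
Total: 0 + 0 + 3 = 3.

3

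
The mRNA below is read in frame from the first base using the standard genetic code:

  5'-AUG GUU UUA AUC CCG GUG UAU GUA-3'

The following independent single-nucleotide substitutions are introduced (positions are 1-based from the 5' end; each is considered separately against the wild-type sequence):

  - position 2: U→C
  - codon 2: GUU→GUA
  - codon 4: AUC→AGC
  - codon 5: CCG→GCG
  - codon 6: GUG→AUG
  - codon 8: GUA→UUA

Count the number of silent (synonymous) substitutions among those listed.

Codon 1: AUG (Met) → ACG (Thr) — missense.
Codon 2: GUU (Val) → GUA (Val) — synonymous.
Codon 4: AUC (Ile) → AGC (Ser) — missense.
Codon 5: CCG (Pro) → GCG (Ala) — missense.
Codon 6: GUG (Val) → AUG (Met) — missense.
Codon 8: GUA (Val) → UUA (Leu) — missense.
Synonymous: 1 of 6.

1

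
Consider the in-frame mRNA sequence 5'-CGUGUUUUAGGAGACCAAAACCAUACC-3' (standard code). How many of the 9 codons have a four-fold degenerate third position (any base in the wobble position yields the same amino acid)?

4

Codon 1 CGU (Arg): third position 4-fold.
Codon 2 GUU (Val): third position 4-fold.
Codon 3 UUA (Leu): third position 2-fold.
Codon 4 GGA (Gly): third position 4-fold.
Codon 5 GAC (Asp): third position 2-fold.
Codon 6 CAA (Gln): third position 2-fold.
Codon 7 AAC (Asn): third position 2-fold.
Codon 8 CAU (His): third position 2-fold.
Codon 9 ACC (Thr): third position 4-fold.
Four-fold degenerate third positions: 4.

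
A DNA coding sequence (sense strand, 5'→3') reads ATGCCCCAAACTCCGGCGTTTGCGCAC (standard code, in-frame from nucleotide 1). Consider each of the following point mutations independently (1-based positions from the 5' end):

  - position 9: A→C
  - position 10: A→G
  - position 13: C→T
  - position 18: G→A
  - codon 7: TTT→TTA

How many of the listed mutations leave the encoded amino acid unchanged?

Codon 3: CAA (Gln) → CAC (His) — missense.
Codon 4: ACT (Thr) → GCT (Ala) — missense.
Codon 5: CCG (Pro) → TCG (Ser) — missense.
Codon 6: GCG (Ala) → GCA (Ala) — synonymous.
Codon 7: TTT (Phe) → TTA (Leu) — missense.
Synonymous: 1 of 5.

1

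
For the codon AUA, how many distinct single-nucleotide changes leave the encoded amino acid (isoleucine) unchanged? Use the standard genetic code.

2

Position 1: none → 0 synonymous.
Position 2: none → 0 synonymous.
Position 3: AUU, AUC → 2 synonymous.
Total: 0 + 0 + 2 = 2.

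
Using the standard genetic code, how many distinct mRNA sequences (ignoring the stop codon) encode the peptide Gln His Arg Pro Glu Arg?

Gln: 2 codons.
His: 2 codons.
Arg: 6 codons.
Pro: 4 codons.
Glu: 2 codons.
Arg: 6 codons.
2 × 2 × 6 × 4 × 2 × 6 = 1152.

1152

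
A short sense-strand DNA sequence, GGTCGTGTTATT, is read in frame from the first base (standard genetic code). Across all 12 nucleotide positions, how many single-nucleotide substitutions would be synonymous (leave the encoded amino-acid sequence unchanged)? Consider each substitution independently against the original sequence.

Codon 1 (GGT, Gly): 3 synonymous substitutions.
Codon 2 (CGT, Arg): 3 synonymous substitutions.
Codon 3 (GTT, Val): 3 synonymous substitutions.
Codon 4 (ATT, Ile): 2 synonymous substitutions.
Total: 3 + 3 + 3 + 2 = 11.

11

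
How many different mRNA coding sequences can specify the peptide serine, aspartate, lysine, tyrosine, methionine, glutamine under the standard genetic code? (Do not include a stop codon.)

96

Ser: 6 codons.
Asp: 2 codons.
Lys: 2 codons.
Tyr: 2 codons.
Met: 1 codon.
Gln: 2 codons.
6 × 2 × 2 × 2 × 1 × 2 = 96.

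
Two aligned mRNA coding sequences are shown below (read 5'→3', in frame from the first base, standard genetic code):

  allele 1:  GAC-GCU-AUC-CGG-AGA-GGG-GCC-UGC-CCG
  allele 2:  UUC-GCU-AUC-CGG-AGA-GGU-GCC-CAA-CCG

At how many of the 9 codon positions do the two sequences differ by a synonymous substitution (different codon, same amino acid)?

1

Codon 1: GAC Asp / UUC Phe — nonsynonymous.
Codon 2: GCU Ala / GCU Ala — identical.
Codon 3: AUC Ile / AUC Ile — identical.
Codon 4: CGG Arg / CGG Arg — identical.
Codon 5: AGA Arg / AGA Arg — identical.
Codon 6: GGG Gly / GGU Gly — synonymous.
Codon 7: GCC Ala / GCC Ala — identical.
Codon 8: UGC Cys / CAA Gln — nonsynonymous.
Codon 9: CCG Pro / CCG Pro — identical.
Synonymous differences: 1.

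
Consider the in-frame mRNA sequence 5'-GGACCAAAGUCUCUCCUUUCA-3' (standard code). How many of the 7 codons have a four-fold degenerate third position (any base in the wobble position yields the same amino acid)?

Codon 1 GGA (Gly): third position 4-fold.
Codon 2 CCA (Pro): third position 4-fold.
Codon 3 AAG (Lys): third position 2-fold.
Codon 4 UCU (Ser): third position 4-fold.
Codon 5 CUC (Leu): third position 4-fold.
Codon 6 CUU (Leu): third position 4-fold.
Codon 7 UCA (Ser): third position 4-fold.
Four-fold degenerate third positions: 6.

6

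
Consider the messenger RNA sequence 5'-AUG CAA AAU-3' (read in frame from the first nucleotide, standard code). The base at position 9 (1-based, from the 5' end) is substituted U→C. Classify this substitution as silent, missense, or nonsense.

silent

Position 9 falls in codon 3: AAU → Asn.
After the substitution the codon is AAC → Asn.
Both encode Asn, so the change is synonymous.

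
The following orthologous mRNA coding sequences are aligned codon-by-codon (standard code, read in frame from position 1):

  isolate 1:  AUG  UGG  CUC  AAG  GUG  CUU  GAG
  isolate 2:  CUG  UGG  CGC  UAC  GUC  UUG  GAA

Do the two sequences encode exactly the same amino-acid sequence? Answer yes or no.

Codon 1: AUG Met / CUG Leu — nonsynonymous.
Codon 2: UGG Trp / UGG Trp — identical.
Codon 3: CUC Leu / CGC Arg — nonsynonymous.
Codon 4: AAG Lys / UAC Tyr — nonsynonymous.
Codon 5: GUG Val / GUC Val — synonymous.
Codon 6: CUU Leu / UUG Leu — synonymous.
Codon 7: GAG Glu / GAA Glu — synonymous.
Nonsynonymous differences: 3 → different protein.

no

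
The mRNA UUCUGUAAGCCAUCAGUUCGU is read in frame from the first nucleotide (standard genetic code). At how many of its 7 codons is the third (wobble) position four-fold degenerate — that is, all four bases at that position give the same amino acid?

Codon 1 UUC (Phe): third position 2-fold.
Codon 2 UGU (Cys): third position 2-fold.
Codon 3 AAG (Lys): third position 2-fold.
Codon 4 CCA (Pro): third position 4-fold.
Codon 5 UCA (Ser): third position 4-fold.
Codon 6 GUU (Val): third position 4-fold.
Codon 7 CGU (Arg): third position 4-fold.
Four-fold degenerate third positions: 4.

4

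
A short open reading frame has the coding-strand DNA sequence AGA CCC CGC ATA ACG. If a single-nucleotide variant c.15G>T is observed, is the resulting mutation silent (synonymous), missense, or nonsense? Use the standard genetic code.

Position 15 falls in codon 5: ACG → Thr.
After the substitution the codon is ACT → Thr.
Both encode Thr, so the change is synonymous.

silent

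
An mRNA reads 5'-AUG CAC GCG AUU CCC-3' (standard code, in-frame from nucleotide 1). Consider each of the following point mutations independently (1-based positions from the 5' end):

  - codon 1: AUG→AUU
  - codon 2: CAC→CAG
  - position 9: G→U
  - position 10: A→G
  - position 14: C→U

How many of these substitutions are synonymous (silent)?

Codon 1: AUG (Met) → AUU (Ile) — missense.
Codon 2: CAC (His) → CAG (Gln) — missense.
Codon 3: GCG (Ala) → GCU (Ala) — synonymous.
Codon 4: AUU (Ile) → GUU (Val) — missense.
Codon 5: CCC (Pro) → CUC (Leu) — missense.
Synonymous: 1 of 5.

1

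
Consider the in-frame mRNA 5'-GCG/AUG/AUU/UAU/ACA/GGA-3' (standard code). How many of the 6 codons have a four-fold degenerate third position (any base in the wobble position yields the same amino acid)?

3

Codon 1 GCG (Ala): third position 4-fold.
Codon 2 AUG (Met): third position 1-fold.
Codon 3 AUU (Ile): third position 3-fold.
Codon 4 UAU (Tyr): third position 2-fold.
Codon 5 ACA (Thr): third position 4-fold.
Codon 6 GGA (Gly): third position 4-fold.
Four-fold degenerate third positions: 3.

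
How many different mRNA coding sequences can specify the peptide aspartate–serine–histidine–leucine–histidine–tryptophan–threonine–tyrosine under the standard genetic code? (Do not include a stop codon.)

Asp: 2 codons.
Ser: 6 codons.
His: 2 codons.
Leu: 6 codons.
His: 2 codons.
Trp: 1 codon.
Thr: 4 codons.
Tyr: 2 codons.
2 × 6 × 2 × 6 × 2 × 1 × 4 × 2 = 2304.

2304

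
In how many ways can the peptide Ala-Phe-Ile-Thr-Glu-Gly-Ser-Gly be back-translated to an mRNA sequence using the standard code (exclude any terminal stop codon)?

18432

Ala: 4 codons.
Phe: 2 codons.
Ile: 3 codons.
Thr: 4 codons.
Glu: 2 codons.
Gly: 4 codons.
Ser: 6 codons.
Gly: 4 codons.
4 × 2 × 3 × 4 × 2 × 4 × 6 × 4 = 18432.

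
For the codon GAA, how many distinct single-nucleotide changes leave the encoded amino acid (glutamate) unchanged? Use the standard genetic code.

Position 1: none → 0 synonymous.
Position 2: none → 0 synonymous.
Position 3: GAG → 1 synonymous.
Total: 0 + 0 + 1 = 1.

1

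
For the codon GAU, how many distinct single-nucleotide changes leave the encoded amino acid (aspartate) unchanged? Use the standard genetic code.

Position 1: none → 0 synonymous.
Position 2: none → 0 synonymous.
Position 3: GAC → 1 synonymous.
Total: 0 + 0 + 1 = 1.

1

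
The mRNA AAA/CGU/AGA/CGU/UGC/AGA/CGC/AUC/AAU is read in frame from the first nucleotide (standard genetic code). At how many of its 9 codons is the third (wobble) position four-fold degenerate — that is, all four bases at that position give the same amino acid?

3

Codon 1 AAA (Lys): third position 2-fold.
Codon 2 CGU (Arg): third position 4-fold.
Codon 3 AGA (Arg): third position 2-fold.
Codon 4 CGU (Arg): third position 4-fold.
Codon 5 UGC (Cys): third position 2-fold.
Codon 6 AGA (Arg): third position 2-fold.
Codon 7 CGC (Arg): third position 4-fold.
Codon 8 AUC (Ile): third position 3-fold.
Codon 9 AAU (Asn): third position 2-fold.
Four-fold degenerate third positions: 3.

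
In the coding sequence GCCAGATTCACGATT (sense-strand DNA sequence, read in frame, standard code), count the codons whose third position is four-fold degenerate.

Codon 1 GCC (Ala): third position 4-fold.
Codon 2 AGA (Arg): third position 2-fold.
Codon 3 TTC (Phe): third position 2-fold.
Codon 4 ACG (Thr): third position 4-fold.
Codon 5 ATT (Ile): third position 3-fold.
Four-fold degenerate third positions: 2.

2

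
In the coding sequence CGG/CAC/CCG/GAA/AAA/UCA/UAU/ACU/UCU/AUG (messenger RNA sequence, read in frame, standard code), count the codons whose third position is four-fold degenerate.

Codon 1 CGG (Arg): third position 4-fold.
Codon 2 CAC (His): third position 2-fold.
Codon 3 CCG (Pro): third position 4-fold.
Codon 4 GAA (Glu): third position 2-fold.
Codon 5 AAA (Lys): third position 2-fold.
Codon 6 UCA (Ser): third position 4-fold.
Codon 7 UAU (Tyr): third position 2-fold.
Codon 8 ACU (Thr): third position 4-fold.
Codon 9 UCU (Ser): third position 4-fold.
Codon 10 AUG (Met): third position 1-fold.
Four-fold degenerate third positions: 5.

5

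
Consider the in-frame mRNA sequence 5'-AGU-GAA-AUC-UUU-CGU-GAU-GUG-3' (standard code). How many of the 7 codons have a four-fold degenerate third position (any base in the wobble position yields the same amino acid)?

Codon 1 AGU (Ser): third position 2-fold.
Codon 2 GAA (Glu): third position 2-fold.
Codon 3 AUC (Ile): third position 3-fold.
Codon 4 UUU (Phe): third position 2-fold.
Codon 5 CGU (Arg): third position 4-fold.
Codon 6 GAU (Asp): third position 2-fold.
Codon 7 GUG (Val): third position 4-fold.
Four-fold degenerate third positions: 2.

2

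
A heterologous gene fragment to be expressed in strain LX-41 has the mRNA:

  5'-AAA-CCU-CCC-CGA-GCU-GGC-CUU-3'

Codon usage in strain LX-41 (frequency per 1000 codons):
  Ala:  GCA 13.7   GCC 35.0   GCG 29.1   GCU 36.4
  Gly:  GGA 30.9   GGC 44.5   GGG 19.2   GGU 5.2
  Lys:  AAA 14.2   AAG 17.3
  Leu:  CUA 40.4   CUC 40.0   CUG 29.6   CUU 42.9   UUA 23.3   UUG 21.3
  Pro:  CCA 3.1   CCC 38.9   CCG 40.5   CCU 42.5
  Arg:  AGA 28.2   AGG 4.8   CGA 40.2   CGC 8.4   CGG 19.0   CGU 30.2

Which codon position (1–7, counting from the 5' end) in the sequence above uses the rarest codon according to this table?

Codon 1 AAA (Lys): 14.2 per 1000.
Codon 2 CCU (Pro): 42.5 per 1000.
Codon 3 CCC (Pro): 38.9 per 1000.
Codon 4 CGA (Arg): 40.2 per 1000.
Codon 5 GCU (Ala): 36.4 per 1000.
Codon 6 GGC (Gly): 44.5 per 1000.
Codon 7 CUU (Leu): 42.9 per 1000.
Lowest frequency is 14.2 at codon 1.

1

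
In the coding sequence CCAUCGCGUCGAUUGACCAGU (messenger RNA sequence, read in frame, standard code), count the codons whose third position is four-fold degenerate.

Codon 1 CCA (Pro): third position 4-fold.
Codon 2 UCG (Ser): third position 4-fold.
Codon 3 CGU (Arg): third position 4-fold.
Codon 4 CGA (Arg): third position 4-fold.
Codon 5 UUG (Leu): third position 2-fold.
Codon 6 ACC (Thr): third position 4-fold.
Codon 7 AGU (Ser): third position 2-fold.
Four-fold degenerate third positions: 5.

5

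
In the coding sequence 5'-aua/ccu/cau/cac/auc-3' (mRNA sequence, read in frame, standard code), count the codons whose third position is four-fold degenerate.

Codon 1 AUA (Ile): third position 3-fold.
Codon 2 CCU (Pro): third position 4-fold.
Codon 3 CAU (His): third position 2-fold.
Codon 4 CAC (His): third position 2-fold.
Codon 5 AUC (Ile): third position 3-fold.
Four-fold degenerate third positions: 1.

1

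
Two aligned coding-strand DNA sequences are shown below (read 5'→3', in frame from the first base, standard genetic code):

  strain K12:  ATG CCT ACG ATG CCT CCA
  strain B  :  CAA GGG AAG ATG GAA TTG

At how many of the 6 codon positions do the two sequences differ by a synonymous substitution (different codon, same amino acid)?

Codon 1: ATG Met / CAA Gln — nonsynonymous.
Codon 2: CCT Pro / GGG Gly — nonsynonymous.
Codon 3: ACG Thr / AAG Lys — nonsynonymous.
Codon 4: ATG Met / ATG Met — identical.
Codon 5: CCT Pro / GAA Glu — nonsynonymous.
Codon 6: CCA Pro / TTG Leu — nonsynonymous.
Synonymous differences: 0.

0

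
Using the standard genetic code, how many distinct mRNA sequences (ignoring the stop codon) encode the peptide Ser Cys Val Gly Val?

Ser: 6 codons.
Cys: 2 codons.
Val: 4 codons.
Gly: 4 codons.
Val: 4 codons.
6 × 2 × 4 × 4 × 4 = 768.

768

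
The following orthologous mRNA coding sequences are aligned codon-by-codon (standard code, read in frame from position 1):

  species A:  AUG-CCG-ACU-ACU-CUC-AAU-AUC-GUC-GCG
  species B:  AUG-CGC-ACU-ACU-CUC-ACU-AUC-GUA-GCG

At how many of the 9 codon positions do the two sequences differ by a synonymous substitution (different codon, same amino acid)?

Codon 1: AUG Met / AUG Met — identical.
Codon 2: CCG Pro / CGC Arg — nonsynonymous.
Codon 3: ACU Thr / ACU Thr — identical.
Codon 4: ACU Thr / ACU Thr — identical.
Codon 5: CUC Leu / CUC Leu — identical.
Codon 6: AAU Asn / ACU Thr — nonsynonymous.
Codon 7: AUC Ile / AUC Ile — identical.
Codon 8: GUC Val / GUA Val — synonymous.
Codon 9: GCG Ala / GCG Ala — identical.
Synonymous differences: 1.

1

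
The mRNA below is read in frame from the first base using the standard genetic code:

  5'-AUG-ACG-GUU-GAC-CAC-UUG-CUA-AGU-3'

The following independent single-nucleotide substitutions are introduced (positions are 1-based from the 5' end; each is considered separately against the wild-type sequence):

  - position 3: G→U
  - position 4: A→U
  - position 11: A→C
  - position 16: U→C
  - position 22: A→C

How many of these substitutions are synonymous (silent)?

Codon 1: AUG (Met) → AUU (Ile) — missense.
Codon 2: ACG (Thr) → UCG (Ser) — missense.
Codon 4: GAC (Asp) → GCC (Ala) — missense.
Codon 6: UUG (Leu) → CUG (Leu) — synonymous.
Codon 8: AGU (Ser) → CGU (Arg) — missense.
Synonymous: 1 of 5.

1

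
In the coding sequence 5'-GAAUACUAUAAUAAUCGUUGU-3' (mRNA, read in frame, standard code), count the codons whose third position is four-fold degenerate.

Codon 1 GAA (Glu): third position 2-fold.
Codon 2 UAC (Tyr): third position 2-fold.
Codon 3 UAU (Tyr): third position 2-fold.
Codon 4 AAU (Asn): third position 2-fold.
Codon 5 AAU (Asn): third position 2-fold.
Codon 6 CGU (Arg): third position 4-fold.
Codon 7 UGU (Cys): third position 2-fold.
Four-fold degenerate third positions: 1.

1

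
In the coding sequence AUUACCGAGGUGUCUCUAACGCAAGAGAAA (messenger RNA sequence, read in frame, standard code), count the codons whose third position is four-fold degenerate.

Codon 1 AUU (Ile): third position 3-fold.
Codon 2 ACC (Thr): third position 4-fold.
Codon 3 GAG (Glu): third position 2-fold.
Codon 4 GUG (Val): third position 4-fold.
Codon 5 UCU (Ser): third position 4-fold.
Codon 6 CUA (Leu): third position 4-fold.
Codon 7 ACG (Thr): third position 4-fold.
Codon 8 CAA (Gln): third position 2-fold.
Codon 9 GAG (Glu): third position 2-fold.
Codon 10 AAA (Lys): third position 2-fold.
Four-fold degenerate third positions: 5.

5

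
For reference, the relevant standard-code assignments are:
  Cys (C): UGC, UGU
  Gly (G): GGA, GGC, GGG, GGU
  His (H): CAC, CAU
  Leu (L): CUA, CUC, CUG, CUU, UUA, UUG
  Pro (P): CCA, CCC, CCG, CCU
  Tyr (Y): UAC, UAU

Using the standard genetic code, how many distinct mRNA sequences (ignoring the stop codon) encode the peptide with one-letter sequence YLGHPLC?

4608

Tyr: 2 codons.
Leu: 6 codons.
Gly: 4 codons.
His: 2 codons.
Pro: 4 codons.
Leu: 6 codons.
Cys: 2 codons.
2 × 6 × 4 × 2 × 4 × 6 × 2 = 4608.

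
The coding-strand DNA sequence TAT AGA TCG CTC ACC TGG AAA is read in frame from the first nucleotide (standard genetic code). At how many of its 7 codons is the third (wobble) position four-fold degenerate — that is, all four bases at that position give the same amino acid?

Codon 1 TAT (Tyr): third position 2-fold.
Codon 2 AGA (Arg): third position 2-fold.
Codon 3 TCG (Ser): third position 4-fold.
Codon 4 CTC (Leu): third position 4-fold.
Codon 5 ACC (Thr): third position 4-fold.
Codon 6 TGG (Trp): third position 1-fold.
Codon 7 AAA (Lys): third position 2-fold.
Four-fold degenerate third positions: 3.

3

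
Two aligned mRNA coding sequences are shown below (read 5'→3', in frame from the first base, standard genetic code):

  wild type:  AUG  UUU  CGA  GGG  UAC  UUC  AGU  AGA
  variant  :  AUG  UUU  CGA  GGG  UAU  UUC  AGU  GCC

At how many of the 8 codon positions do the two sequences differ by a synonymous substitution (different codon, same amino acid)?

1

Codon 1: AUG Met / AUG Met — identical.
Codon 2: UUU Phe / UUU Phe — identical.
Codon 3: CGA Arg / CGA Arg — identical.
Codon 4: GGG Gly / GGG Gly — identical.
Codon 5: UAC Tyr / UAU Tyr — synonymous.
Codon 6: UUC Phe / UUC Phe — identical.
Codon 7: AGU Ser / AGU Ser — identical.
Codon 8: AGA Arg / GCC Ala — nonsynonymous.
Synonymous differences: 1.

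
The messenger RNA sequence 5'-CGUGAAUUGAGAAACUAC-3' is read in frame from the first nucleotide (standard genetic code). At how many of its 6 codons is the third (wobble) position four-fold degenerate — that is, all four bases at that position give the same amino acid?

Codon 1 CGU (Arg): third position 4-fold.
Codon 2 GAA (Glu): third position 2-fold.
Codon 3 UUG (Leu): third position 2-fold.
Codon 4 AGA (Arg): third position 2-fold.
Codon 5 AAC (Asn): third position 2-fold.
Codon 6 UAC (Tyr): third position 2-fold.
Four-fold degenerate third positions: 1.

1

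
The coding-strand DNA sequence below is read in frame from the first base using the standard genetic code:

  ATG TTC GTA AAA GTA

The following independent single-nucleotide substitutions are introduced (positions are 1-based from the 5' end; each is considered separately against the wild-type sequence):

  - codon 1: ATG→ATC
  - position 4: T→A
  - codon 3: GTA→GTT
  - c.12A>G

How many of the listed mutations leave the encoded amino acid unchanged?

Codon 1: ATG (Met) → ATC (Ile) — missense.
Codon 2: TTC (Phe) → ATC (Ile) — missense.
Codon 3: GTA (Val) → GTT (Val) — synonymous.
Codon 4: AAA (Lys) → AAG (Lys) — synonymous.
Synonymous: 2 of 4.

2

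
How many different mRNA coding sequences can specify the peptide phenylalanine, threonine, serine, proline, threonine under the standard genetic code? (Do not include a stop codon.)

Phe: 2 codons.
Thr: 4 codons.
Ser: 6 codons.
Pro: 4 codons.
Thr: 4 codons.
2 × 4 × 6 × 4 × 4 = 768.

768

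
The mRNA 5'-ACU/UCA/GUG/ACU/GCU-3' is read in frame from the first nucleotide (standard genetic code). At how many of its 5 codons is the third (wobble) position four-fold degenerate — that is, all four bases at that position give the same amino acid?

Codon 1 ACU (Thr): third position 4-fold.
Codon 2 UCA (Ser): third position 4-fold.
Codon 3 GUG (Val): third position 4-fold.
Codon 4 ACU (Thr): third position 4-fold.
Codon 5 GCU (Ala): third position 4-fold.
Four-fold degenerate third positions: 5.

5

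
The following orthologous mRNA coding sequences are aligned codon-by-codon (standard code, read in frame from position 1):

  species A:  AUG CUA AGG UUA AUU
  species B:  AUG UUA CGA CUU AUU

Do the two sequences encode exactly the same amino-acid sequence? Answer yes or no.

Codon 1: AUG Met / AUG Met — identical.
Codon 2: CUA Leu / UUA Leu — synonymous.
Codon 3: AGG Arg / CGA Arg — synonymous.
Codon 4: UUA Leu / CUU Leu — synonymous.
Codon 5: AUU Ile / AUU Ile — identical.
Nonsynonymous differences: 0 → same protein.

yes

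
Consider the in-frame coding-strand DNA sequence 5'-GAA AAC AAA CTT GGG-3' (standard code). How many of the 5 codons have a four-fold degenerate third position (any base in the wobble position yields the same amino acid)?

2

Codon 1 GAA (Glu): third position 2-fold.
Codon 2 AAC (Asn): third position 2-fold.
Codon 3 AAA (Lys): third position 2-fold.
Codon 4 CTT (Leu): third position 4-fold.
Codon 5 GGG (Gly): third position 4-fold.
Four-fold degenerate third positions: 2.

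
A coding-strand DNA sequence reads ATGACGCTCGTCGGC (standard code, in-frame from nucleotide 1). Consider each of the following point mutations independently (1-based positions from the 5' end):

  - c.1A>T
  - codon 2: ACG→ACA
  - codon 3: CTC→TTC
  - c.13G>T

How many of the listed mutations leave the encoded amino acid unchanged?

Codon 1: ATG (Met) → TTG (Leu) — missense.
Codon 2: ACG (Thr) → ACA (Thr) — synonymous.
Codon 3: CTC (Leu) → TTC (Phe) — missense.
Codon 5: GGC (Gly) → TGC (Cys) — missense.
Synonymous: 1 of 4.

1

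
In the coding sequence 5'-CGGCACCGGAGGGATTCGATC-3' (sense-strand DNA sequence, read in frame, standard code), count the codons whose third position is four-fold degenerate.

3

Codon 1 CGG (Arg): third position 4-fold.
Codon 2 CAC (His): third position 2-fold.
Codon 3 CGG (Arg): third position 4-fold.
Codon 4 AGG (Arg): third position 2-fold.
Codon 5 GAT (Asp): third position 2-fold.
Codon 6 TCG (Ser): third position 4-fold.
Codon 7 ATC (Ile): third position 3-fold.
Four-fold degenerate third positions: 3.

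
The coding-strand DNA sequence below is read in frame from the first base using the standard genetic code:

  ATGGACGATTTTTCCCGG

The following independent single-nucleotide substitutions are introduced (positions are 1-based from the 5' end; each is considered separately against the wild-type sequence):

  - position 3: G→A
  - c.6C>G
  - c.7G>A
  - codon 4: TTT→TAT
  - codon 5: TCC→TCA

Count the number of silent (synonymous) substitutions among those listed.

Codon 1: ATG (Met) → ATA (Ile) — missense.
Codon 2: GAC (Asp) → GAG (Glu) — missense.
Codon 3: GAT (Asp) → AAT (Asn) — missense.
Codon 4: TTT (Phe) → TAT (Tyr) — missense.
Codon 5: TCC (Ser) → TCA (Ser) — synonymous.
Synonymous: 1 of 5.

1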